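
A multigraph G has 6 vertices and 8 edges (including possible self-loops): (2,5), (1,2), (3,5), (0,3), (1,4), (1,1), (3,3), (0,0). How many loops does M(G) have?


In a graphic matroid, a loop is a self-loop edge (u,u) with rank 0.
Examining all 8 edges for self-loops...
Self-loops found: (1,1), (3,3), (0,0)
Number of loops = 3.

3


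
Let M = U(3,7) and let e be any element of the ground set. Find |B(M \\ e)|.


Deleting e from U(3,7) gives U(3,6) since n > r.
Bases of U(3,6) = C(6,3) = (6 * 5 * 4) / (1 * 2 * 3) = 20.

20


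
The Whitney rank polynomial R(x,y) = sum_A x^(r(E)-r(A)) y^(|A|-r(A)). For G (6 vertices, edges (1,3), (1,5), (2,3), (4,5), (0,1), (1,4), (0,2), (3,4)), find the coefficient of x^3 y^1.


R(x,y) = sum over A in 2^E of x^(r(E)-r(A)) * y^(|A|-r(A)).
G has 6 vertices, 8 edges. r(E) = 5.
Enumerate all 2^8 = 256 subsets.
Count subsets with r(E)-r(A)=3 and |A|-r(A)=1: 2.

2


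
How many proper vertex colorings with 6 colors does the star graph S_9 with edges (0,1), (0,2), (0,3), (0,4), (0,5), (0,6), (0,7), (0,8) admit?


P(tree, k) = k * (k-1)^(8) for any tree on 9 vertices.
P(6) = 6 * 5^8 = 6 * 390625 = 2343750.

2343750


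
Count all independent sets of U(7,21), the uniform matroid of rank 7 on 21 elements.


Independent sets of U(7,21) are all subsets of size <= 7.
Count = C(21,0) + C(21,1) + C(21,2) + C(21,3) + C(21,4) + C(21,5) + C(21,6) + C(21,7)
     = 1 + 21 + 210 + 1330 + 5985 + 20349 + 54264 + 116280
     = 198440.

198440


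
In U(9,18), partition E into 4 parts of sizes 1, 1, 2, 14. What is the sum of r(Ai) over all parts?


r(Ai) = min(|Ai|, 9) for each part.
Sum = min(1,9) + min(1,9) + min(2,9) + min(14,9)
    = 1 + 1 + 2 + 9
    = 13.

13


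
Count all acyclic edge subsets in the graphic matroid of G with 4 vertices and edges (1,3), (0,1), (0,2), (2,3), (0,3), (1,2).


An independent set in a graphic matroid is an acyclic edge subset.
G has 4 vertices and 6 edges.
Enumerate all 2^6 = 64 subsets, checking for acyclicity.
Total independent sets = 38.

38


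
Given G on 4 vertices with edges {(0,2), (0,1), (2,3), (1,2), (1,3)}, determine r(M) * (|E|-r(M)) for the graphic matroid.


r(M) = |V| - c = 4 - 1 = 3.
nullity = |E| - r(M) = 5 - 3 = 2.
Product = 3 * 2 = 6.

6


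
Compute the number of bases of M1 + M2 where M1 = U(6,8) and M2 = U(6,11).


Bases of a direct sum M1 + M2: |B| = |B(M1)| * |B(M2)|.
|B(U(6,8))| = C(8,6) = 28.
|B(U(6,11))| = C(11,6) = 462.
Total bases = 28 * 462 = 12936.

12936


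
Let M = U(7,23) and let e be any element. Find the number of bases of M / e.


Contracting e from U(7,23) gives U(6,22).
Bases of U(6,22) = C(22,6) = 74613.

74613


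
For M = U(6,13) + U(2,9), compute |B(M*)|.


(M1+M2)* = M1* + M2*.
M1* = U(7,13), bases: C(13,7) = 1716.
M2* = U(7,9), bases: C(9,7) = 36.
|B(M*)| = 1716 * 36 = 61776.

61776


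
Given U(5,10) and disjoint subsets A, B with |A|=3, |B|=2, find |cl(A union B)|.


|A union B| = 3 + 2 = 5 (disjoint).
In U(5,10), cl(S) = S if |S| < 5, else cl(S) = E.
Since 5 >= 5, cl(A union B) = E.
|cl(A union B)| = 10.

10


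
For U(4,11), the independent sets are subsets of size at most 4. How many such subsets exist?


Independent sets of U(4,11) are all subsets of size <= 4.
Count = C(11,0) + C(11,1) + C(11,2) + C(11,3) + C(11,4)
     = 1 + 11 + 55 + 165 + 330
     = 562.

562


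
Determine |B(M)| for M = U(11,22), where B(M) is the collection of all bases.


Bases of U(11,22) are all 11-element subsets of the 22-element ground set.
Number of bases = C(22,11).
C(22,11) = 705432.

705432


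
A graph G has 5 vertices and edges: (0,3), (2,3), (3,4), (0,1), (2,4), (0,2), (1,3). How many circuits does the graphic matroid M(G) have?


A circuit in a graphic matroid = edge set of a simple cycle.
G has 5 vertices and 7 edges.
Enumerating all minimal edge subsets forming cycles...
Total circuits found: 6.

6


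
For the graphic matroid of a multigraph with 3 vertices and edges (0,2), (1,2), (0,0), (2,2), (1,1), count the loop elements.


In a graphic matroid, a loop is a self-loop edge (u,u) with rank 0.
Examining all 5 edges for self-loops...
Self-loops found: (0,0), (2,2), (1,1)
Number of loops = 3.

3


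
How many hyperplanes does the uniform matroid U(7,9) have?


Hyperplanes of U(7,9) are flats of rank 6.
In a uniform matroid, these are exactly the (6)-element subsets.
Count = C(9,6) = 84.

84


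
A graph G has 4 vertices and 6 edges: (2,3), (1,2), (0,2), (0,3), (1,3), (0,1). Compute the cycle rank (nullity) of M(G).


Cycle rank (nullity) = |E| - r(M) = |E| - (|V| - c).
|E| = 6, |V| = 4, c = 1.
Nullity = 6 - (4 - 1) = 6 - 3 = 3.

3


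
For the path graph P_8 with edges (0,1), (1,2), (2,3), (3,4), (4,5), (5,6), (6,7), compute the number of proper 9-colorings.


P(P_8, k) = k * (k-1)^(7).
P(9) = 9 * 8^7 = 9 * 2097152 = 18874368.

18874368


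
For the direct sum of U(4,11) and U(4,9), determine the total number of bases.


Bases of a direct sum M1 + M2: |B| = |B(M1)| * |B(M2)|.
|B(U(4,11))| = C(11,4) = 330.
|B(U(4,9))| = C(9,4) = 126.
Total bases = 330 * 126 = 41580.

41580


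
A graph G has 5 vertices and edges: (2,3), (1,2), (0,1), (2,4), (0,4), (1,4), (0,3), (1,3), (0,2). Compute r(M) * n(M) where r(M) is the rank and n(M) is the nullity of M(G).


r(M) = |V| - c = 5 - 1 = 4.
nullity = |E| - r(M) = 9 - 4 = 5.
Product = 4 * 5 = 20.

20


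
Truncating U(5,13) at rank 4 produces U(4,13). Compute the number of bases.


Truncating U(5,13) to rank 4 gives U(4,13).
Bases of U(4,13) are all 4-element subsets of 13 elements.
Number of bases = C(13,4) = 13! / (4! * 9!) = 715.

715


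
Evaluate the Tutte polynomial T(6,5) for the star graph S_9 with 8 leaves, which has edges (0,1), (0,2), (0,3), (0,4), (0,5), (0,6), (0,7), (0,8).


A star on 9 vertices is a tree with 8 edges.
T(x,y) = x^(8) for any tree.
T(6,5) = 6^8 = 1679616.

1679616


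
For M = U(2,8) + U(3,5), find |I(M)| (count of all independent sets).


For a direct sum, |I(M1+M2)| = |I(M1)| * |I(M2)|.
|I(U(2,8))| = sum C(8,k) for k=0..2 = 37.
|I(U(3,5))| = sum C(5,k) for k=0..3 = 26.
Total = 37 * 26 = 962.

962


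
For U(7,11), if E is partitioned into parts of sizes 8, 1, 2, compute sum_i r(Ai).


r(Ai) = min(|Ai|, 7) for each part.
Sum = min(8,7) + min(1,7) + min(2,7)
    = 7 + 1 + 2
    = 10.

10


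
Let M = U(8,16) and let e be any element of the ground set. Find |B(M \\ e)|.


Deleting e from U(8,16) gives U(8,15) since n > r.
Bases of U(8,15) = C(15,8) = 15! / (8! * 7!) = 6435.

6435


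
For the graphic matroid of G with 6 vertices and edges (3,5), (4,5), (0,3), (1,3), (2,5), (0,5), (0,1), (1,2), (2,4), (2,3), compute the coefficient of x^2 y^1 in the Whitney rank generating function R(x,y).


R(x,y) = sum over A in 2^E of x^(r(E)-r(A)) * y^(|A|-r(A)).
G has 6 vertices, 10 edges. r(E) = 5.
Enumerate all 2^10 = 1024 subsets.
Count subsets with r(E)-r(A)=2 and |A|-r(A)=1: 41.

41


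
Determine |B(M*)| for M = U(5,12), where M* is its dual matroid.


The dual of U(r,n) is U(n-r, n) = U(7,12).
Bases of U(7,12) are all (7)-element subsets.
|B(M*)| = C(12,7) = 12! / (7! * 5!) = 792.

792


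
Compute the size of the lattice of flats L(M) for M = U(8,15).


Flats of U(8,15): every subset of size < 8 is a flat, plus E itself.
Count = (15 choose 0) + (15 choose 1) + (15 choose 2) + (15 choose 3) + (15 choose 4) + (15 choose 5) + (15 choose 6) + (15 choose 7) + 1
     = 1 + 15 + 105 + 455 + 1365 + 3003 + 5005 + 6435 + 1
     = 16385.

16385


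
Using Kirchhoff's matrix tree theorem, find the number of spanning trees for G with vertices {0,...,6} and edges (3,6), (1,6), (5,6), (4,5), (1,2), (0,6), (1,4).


By Kirchhoff's matrix tree theorem, the number of spanning trees equals
the determinant of any cofactor of the Laplacian matrix L.
G has 7 vertices and 7 edges.
Computing the (6 x 6) cofactor determinant gives 4.

4


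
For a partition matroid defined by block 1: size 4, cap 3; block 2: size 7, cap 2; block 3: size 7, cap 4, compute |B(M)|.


A basis picks exactly ci elements from block i.
Number of bases = product of C(|Si|, ci).
= C(4,3) * C(7,2) * C(7,4)
= 4 * 21 * 35
= 2940.

2940


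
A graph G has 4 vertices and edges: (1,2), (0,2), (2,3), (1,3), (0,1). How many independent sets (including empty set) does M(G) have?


An independent set in a graphic matroid is an acyclic edge subset.
G has 4 vertices and 5 edges.
Enumerate all 2^5 = 32 subsets, checking for acyclicity.
Total independent sets = 24.

24


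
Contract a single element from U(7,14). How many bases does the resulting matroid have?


Contracting e from U(7,14) gives U(6,13).
Bases of U(6,13) = C(13,6) = 1716.

1716


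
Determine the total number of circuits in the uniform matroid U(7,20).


In U(7,20), circuits are the (8)-element subsets.
Any set of 8 elements is dependent, and removing any one element gives
an independent set of size 7, so it is a minimal dependent set.
Number of circuits = (20 choose 8) = 125970.

125970


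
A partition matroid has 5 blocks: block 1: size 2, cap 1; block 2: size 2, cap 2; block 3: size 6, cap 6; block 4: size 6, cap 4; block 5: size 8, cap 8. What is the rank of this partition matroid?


Rank of a partition matroid = sum of min(|Si|, ci) for each block.
= min(2,1) + min(2,2) + min(6,6) + min(6,4) + min(8,8)
= 1 + 2 + 6 + 4 + 8
= 21.

21


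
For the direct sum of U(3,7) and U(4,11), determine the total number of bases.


Bases of a direct sum M1 + M2: |B| = |B(M1)| * |B(M2)|.
|B(U(3,7))| = C(7,3) = 35.
|B(U(4,11))| = C(11,4) = 330.
Total bases = 35 * 330 = 11550.

11550


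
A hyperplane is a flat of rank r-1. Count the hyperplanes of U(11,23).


Hyperplanes of U(11,23) are flats of rank 10.
In a uniform matroid, these are exactly the (10)-element subsets.
Count = C(23,10) = 1144066.

1144066


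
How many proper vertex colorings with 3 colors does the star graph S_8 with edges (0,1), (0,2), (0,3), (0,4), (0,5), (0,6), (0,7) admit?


P(tree, k) = k * (k-1)^(7) for any tree on 8 vertices.
P(3) = 3 * 2^7 = 3 * 128 = 384.

384


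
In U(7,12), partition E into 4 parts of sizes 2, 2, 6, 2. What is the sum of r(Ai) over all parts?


r(Ai) = min(|Ai|, 7) for each part.
Sum = min(2,7) + min(2,7) + min(6,7) + min(2,7)
    = 2 + 2 + 6 + 2
    = 12.

12


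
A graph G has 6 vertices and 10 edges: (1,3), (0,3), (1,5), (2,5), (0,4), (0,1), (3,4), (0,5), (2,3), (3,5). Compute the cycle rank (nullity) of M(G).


Cycle rank (nullity) = |E| - r(M) = |E| - (|V| - c).
|E| = 10, |V| = 6, c = 1.
Nullity = 10 - (6 - 1) = 10 - 5 = 5.

5


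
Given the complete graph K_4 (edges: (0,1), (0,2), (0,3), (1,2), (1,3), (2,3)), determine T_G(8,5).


T(K_4; x,y) = x^3 + 3x^2 + 4xy + 2x + y^3 + 3y^2 + 2y.
Substituting x=8, y=5:
= 512 + 192 + 160 + 16 + 125 + 75 + 10
= 1090.

1090


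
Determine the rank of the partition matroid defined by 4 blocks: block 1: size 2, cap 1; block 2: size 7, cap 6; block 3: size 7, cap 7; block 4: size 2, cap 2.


Rank of a partition matroid = sum of min(|Si|, ci) for each block.
= min(2,1) + min(7,6) + min(7,7) + min(2,2)
= 1 + 6 + 7 + 2
= 16.

16


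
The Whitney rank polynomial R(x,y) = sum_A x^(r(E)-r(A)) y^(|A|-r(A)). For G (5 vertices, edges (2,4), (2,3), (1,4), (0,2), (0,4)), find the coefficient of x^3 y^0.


R(x,y) = sum over A in 2^E of x^(r(E)-r(A)) * y^(|A|-r(A)).
G has 5 vertices, 5 edges. r(E) = 4.
Enumerate all 2^5 = 32 subsets.
Count subsets with r(E)-r(A)=3 and |A|-r(A)=0: 5.

5


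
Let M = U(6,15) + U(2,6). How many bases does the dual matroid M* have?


(M1+M2)* = M1* + M2*.
M1* = U(9,15), bases: C(15,9) = 5005.
M2* = U(4,6), bases: C(6,4) = 15.
|B(M*)| = 5005 * 15 = 75075.

75075


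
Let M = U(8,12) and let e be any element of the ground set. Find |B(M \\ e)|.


Deleting e from U(8,12) gives U(8,11) since n > r.
Bases of U(8,11) = C(11,8) = 165.

165


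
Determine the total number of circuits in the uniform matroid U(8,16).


In U(8,16), circuits are the (9)-element subsets.
Any set of 9 elements is dependent, and removing any one element gives
an independent set of size 8, so it is a minimal dependent set.
Number of circuits = C(16,9) = 11440.

11440


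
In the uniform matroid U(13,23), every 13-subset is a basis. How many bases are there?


Bases of U(13,23) are all 13-element subsets of the 23-element ground set.
Number of bases = C(23,13).
C(23,13) = 23! / (13! * 10!) = 1144066.

1144066


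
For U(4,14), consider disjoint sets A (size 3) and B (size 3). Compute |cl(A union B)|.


|A union B| = 3 + 3 = 6 (disjoint).
In U(4,14), cl(S) = S if |S| < 4, else cl(S) = E.
Since 6 >= 4, cl(A union B) = E.
|cl(A union B)| = 14.

14


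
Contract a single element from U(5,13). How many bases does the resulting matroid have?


Contracting e from U(5,13) gives U(4,12).
Bases of U(4,12) = C(12,4) = (12 * 11 * 10 * 9) / (1 * 2 * 3 * 4) = 495.

495


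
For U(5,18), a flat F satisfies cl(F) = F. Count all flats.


Flats of U(5,18): every subset of size < 5 is a flat, plus E itself.
Count = C(18,0) + C(18,1) + C(18,2) + C(18,3) + C(18,4) + 1
     = 1 + 18 + 153 + 816 + 3060 + 1
     = 4049.

4049


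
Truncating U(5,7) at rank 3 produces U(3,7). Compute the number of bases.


Truncating U(5,7) to rank 3 gives U(3,7).
Bases of U(3,7) are all 3-element subsets of 7 elements.
Number of bases = C(7,3) = 7! / (3! * 4!) = 35.

35


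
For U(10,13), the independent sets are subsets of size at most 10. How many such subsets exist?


Independent sets of U(10,13) are all subsets of size <= 10.
Count = C(13,0) + C(13,1) + C(13,2) + C(13,3) + C(13,4) + C(13,5) + C(13,6) + C(13,7) + C(13,8) + C(13,9) + C(13,10)
     = 1 + 13 + 78 + 286 + 715 + 1287 + 1716 + 1716 + 1287 + 715 + 286
     = 8100.

8100


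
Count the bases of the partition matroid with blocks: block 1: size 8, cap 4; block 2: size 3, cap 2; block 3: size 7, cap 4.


A basis picks exactly ci elements from block i.
Number of bases = product of C(|Si|, ci).
= C(8,4) * C(3,2) * C(7,4)
= 70 * 3 * 35
= 7350.

7350


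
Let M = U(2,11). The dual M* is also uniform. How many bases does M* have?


The dual of U(r,n) is U(n-r, n) = U(9,11).
Bases of U(9,11) are all (9)-element subsets.
|B(M*)| = C(11,9) = 11! / (9! * 2!) = 55.

55


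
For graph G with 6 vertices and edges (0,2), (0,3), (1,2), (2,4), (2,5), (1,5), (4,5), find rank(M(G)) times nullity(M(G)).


r(M) = |V| - c = 6 - 1 = 5.
nullity = |E| - r(M) = 7 - 5 = 2.
Product = 5 * 2 = 10.

10


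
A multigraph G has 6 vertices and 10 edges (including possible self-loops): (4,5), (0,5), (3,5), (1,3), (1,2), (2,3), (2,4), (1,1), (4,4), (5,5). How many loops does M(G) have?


In a graphic matroid, a loop is a self-loop edge (u,u) with rank 0.
Examining all 10 edges for self-loops...
Self-loops found: (1,1), (4,4), (5,5)
Number of loops = 3.

3


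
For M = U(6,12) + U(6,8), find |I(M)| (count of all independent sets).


For a direct sum, |I(M1+M2)| = |I(M1)| * |I(M2)|.
|I(U(6,12))| = sum C(12,k) for k=0..6 = 2510.
|I(U(6,8))| = sum C(8,k) for k=0..6 = 247.
Total = 2510 * 247 = 619970.

619970


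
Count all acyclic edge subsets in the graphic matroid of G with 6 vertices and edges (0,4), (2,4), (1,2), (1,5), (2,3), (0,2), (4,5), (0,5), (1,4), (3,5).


An independent set in a graphic matroid is an acyclic edge subset.
G has 6 vertices and 10 edges.
Enumerate all 2^10 = 1024 subsets, checking for acyclicity.
Total independent sets = 466.

466


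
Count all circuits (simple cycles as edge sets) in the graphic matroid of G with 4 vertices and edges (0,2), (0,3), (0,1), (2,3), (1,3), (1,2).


A circuit in a graphic matroid = edge set of a simple cycle.
G has 4 vertices and 6 edges.
Enumerating all minimal edge subsets forming cycles...
Total circuits found: 7.

7


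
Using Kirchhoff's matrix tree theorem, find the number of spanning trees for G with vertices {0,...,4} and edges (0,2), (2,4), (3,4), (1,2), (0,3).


By Kirchhoff's matrix tree theorem, the number of spanning trees equals
the determinant of any cofactor of the Laplacian matrix L.
G has 5 vertices and 5 edges.
Computing the (4 x 4) cofactor determinant gives 4.

4


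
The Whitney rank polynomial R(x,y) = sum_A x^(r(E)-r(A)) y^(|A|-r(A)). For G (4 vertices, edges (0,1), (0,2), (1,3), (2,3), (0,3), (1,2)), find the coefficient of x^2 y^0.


R(x,y) = sum over A in 2^E of x^(r(E)-r(A)) * y^(|A|-r(A)).
G has 4 vertices, 6 edges. r(E) = 3.
Enumerate all 2^6 = 64 subsets.
Count subsets with r(E)-r(A)=2 and |A|-r(A)=0: 6.

6


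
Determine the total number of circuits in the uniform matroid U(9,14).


In U(9,14), circuits are the (10)-element subsets.
Any set of 10 elements is dependent, and removing any one element gives
an independent set of size 9, so it is a minimal dependent set.
Number of circuits = (14 choose 10) = 1001.

1001


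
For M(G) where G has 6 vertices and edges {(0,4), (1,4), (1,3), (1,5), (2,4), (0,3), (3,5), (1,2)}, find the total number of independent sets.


An independent set in a graphic matroid is an acyclic edge subset.
G has 6 vertices and 8 edges.
Enumerate all 2^8 = 256 subsets, checking for acyclicity.
Total independent sets = 180.

180


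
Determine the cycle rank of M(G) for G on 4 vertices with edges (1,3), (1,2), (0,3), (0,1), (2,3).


Cycle rank (nullity) = |E| - r(M) = |E| - (|V| - c).
|E| = 5, |V| = 4, c = 1.
Nullity = 5 - (4 - 1) = 5 - 3 = 2.

2


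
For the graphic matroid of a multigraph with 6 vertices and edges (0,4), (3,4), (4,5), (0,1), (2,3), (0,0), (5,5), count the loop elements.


In a graphic matroid, a loop is a self-loop edge (u,u) with rank 0.
Examining all 7 edges for self-loops...
Self-loops found: (0,0), (5,5)
Number of loops = 2.

2


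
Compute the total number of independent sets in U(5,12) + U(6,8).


For a direct sum, |I(M1+M2)| = |I(M1)| * |I(M2)|.
|I(U(5,12))| = sum C(12,k) for k=0..5 = 1586.
|I(U(6,8))| = sum C(8,k) for k=0..6 = 247.
Total = 1586 * 247 = 391742.

391742


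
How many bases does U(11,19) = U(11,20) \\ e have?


Deleting e from U(11,20) gives U(11,19) since n > r.
Bases of U(11,19) = C(19,11) = 75582.

75582


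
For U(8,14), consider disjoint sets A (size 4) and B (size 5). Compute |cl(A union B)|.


|A union B| = 4 + 5 = 9 (disjoint).
In U(8,14), cl(S) = S if |S| < 8, else cl(S) = E.
Since 9 >= 8, cl(A union B) = E.
|cl(A union B)| = 14.

14


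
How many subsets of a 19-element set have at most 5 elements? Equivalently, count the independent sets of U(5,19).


Independent sets of U(5,19) are all subsets of size <= 5.
Count = (19 choose 0) + (19 choose 1) + (19 choose 2) + (19 choose 3) + (19 choose 4) + (19 choose 5)
     = 1 + 19 + 171 + 969 + 3876 + 11628
     = 16664.

16664


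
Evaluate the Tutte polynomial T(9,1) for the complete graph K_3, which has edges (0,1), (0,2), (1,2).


T(K_3; x,y) = x^2 + x + y.
T(9,1) = 81 + 9 + 1 = 91.

91


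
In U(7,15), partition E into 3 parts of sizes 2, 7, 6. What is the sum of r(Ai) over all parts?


r(Ai) = min(|Ai|, 7) for each part.
Sum = min(2,7) + min(7,7) + min(6,7)
    = 2 + 7 + 6
    = 15.

15


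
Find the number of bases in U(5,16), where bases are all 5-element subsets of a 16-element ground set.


Bases of U(5,16) are all 5-element subsets of the 16-element ground set.
Number of bases = C(16,5).
C(16,5) = 16! / (5! * 11!) = 4368.

4368


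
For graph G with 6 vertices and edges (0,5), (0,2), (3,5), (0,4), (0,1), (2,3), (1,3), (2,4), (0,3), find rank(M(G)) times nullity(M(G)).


r(M) = |V| - c = 6 - 1 = 5.
nullity = |E| - r(M) = 9 - 5 = 4.
Product = 5 * 4 = 20.

20


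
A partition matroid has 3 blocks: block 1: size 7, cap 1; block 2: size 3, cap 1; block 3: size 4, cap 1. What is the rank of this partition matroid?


Rank of a partition matroid = sum of min(|Si|, ci) for each block.
= min(7,1) + min(3,1) + min(4,1)
= 1 + 1 + 1
= 3.

3


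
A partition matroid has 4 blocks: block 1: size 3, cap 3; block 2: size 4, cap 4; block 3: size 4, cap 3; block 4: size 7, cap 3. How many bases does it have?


A basis picks exactly ci elements from block i.
Number of bases = product of C(|Si|, ci).
= C(3,3) * C(4,4) * C(4,3) * C(7,3)
= 1 * 1 * 4 * 35
= 140.

140


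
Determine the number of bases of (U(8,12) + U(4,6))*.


(M1+M2)* = M1* + M2*.
M1* = U(4,12), bases: C(12,4) = 495.
M2* = U(2,6), bases: C(6,2) = 15.
|B(M*)| = 495 * 15 = 7425.

7425


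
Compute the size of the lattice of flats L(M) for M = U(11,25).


Flats of U(11,25): every subset of size < 11 is a flat, plus E itself.
Count = (25 choose 0) + (25 choose 1) + (25 choose 2) + (25 choose 3) + (25 choose 4) + (25 choose 5) + (25 choose 6) + (25 choose 7) + (25 choose 8) + (25 choose 9) + (25 choose 10) + 1
     = 1 + 25 + 300 + 2300 + 12650 + 53130 + 177100 + 480700 + 1081575 + 2042975 + 3268760 + 1
     = 7119517.

7119517


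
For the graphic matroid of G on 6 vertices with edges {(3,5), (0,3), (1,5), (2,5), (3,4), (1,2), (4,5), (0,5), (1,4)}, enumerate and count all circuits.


A circuit in a graphic matroid = edge set of a simple cycle.
G has 6 vertices and 9 edges.
Enumerating all minimal edge subsets forming cycles...
Total circuits found: 10.

10


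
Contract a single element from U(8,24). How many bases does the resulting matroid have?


Contracting e from U(8,24) gives U(7,23).
Bases of U(7,23) = C(23,7) = 245157.

245157


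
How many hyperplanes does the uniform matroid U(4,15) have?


Hyperplanes of U(4,15) are flats of rank 3.
In a uniform matroid, these are exactly the (3)-element subsets.
Count = (15 choose 3) = 455.

455


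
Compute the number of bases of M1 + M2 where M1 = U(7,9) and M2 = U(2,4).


Bases of a direct sum M1 + M2: |B| = |B(M1)| * |B(M2)|.
|B(U(7,9))| = C(9,7) = 36.
|B(U(2,4))| = C(4,2) = 6.
Total bases = 36 * 6 = 216.

216


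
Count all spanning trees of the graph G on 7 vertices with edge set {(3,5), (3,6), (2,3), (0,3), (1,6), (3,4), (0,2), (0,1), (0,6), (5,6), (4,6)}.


By Kirchhoff's matrix tree theorem, the number of spanning trees equals
the determinant of any cofactor of the Laplacian matrix L.
G has 7 vertices and 11 edges.
Computing the (6 x 6) cofactor determinant gives 132.

132


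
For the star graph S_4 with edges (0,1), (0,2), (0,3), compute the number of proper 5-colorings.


P(tree, k) = k * (k-1)^(3) for any tree on 4 vertices.
P(5) = 5 * 4^3 = 5 * 64 = 320.

320


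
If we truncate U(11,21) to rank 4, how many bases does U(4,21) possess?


Truncating U(11,21) to rank 4 gives U(4,21).
Bases of U(4,21) are all 4-element subsets of 21 elements.
Number of bases = C(21,4) = (21 * 20 * 19 * 18) / (1 * 2 * 3 * 4) = 5985.

5985


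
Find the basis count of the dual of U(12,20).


The dual of U(r,n) is U(n-r, n) = U(8,20).
Bases of U(8,20) are all (8)-element subsets.
|B(M*)| = C(20,8) = 20! / (8! * 12!) = 125970.

125970


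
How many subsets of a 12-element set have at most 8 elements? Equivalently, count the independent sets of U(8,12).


Independent sets of U(8,12) are all subsets of size <= 8.
Count = C(12,0) + C(12,1) + C(12,2) + C(12,3) + C(12,4) + C(12,5) + C(12,6) + C(12,7) + C(12,8)
     = 1 + 12 + 66 + 220 + 495 + 792 + 924 + 792 + 495
     = 3797.

3797


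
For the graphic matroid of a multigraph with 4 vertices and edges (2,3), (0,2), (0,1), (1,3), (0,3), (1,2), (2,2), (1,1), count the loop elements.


In a graphic matroid, a loop is a self-loop edge (u,u) with rank 0.
Examining all 8 edges for self-loops...
Self-loops found: (2,2), (1,1)
Number of loops = 2.

2


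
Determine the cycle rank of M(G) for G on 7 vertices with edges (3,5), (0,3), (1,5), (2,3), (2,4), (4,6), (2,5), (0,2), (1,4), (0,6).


Cycle rank (nullity) = |E| - r(M) = |E| - (|V| - c).
|E| = 10, |V| = 7, c = 1.
Nullity = 10 - (7 - 1) = 10 - 6 = 4.

4


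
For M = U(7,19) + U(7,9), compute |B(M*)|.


(M1+M2)* = M1* + M2*.
M1* = U(12,19), bases: C(19,12) = 50388.
M2* = U(2,9), bases: C(9,2) = 36.
|B(M*)| = 50388 * 36 = 1813968.

1813968


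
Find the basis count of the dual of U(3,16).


The dual of U(r,n) is U(n-r, n) = U(13,16).
Bases of U(13,16) are all (13)-element subsets.
|B(M*)| = C(16,13) = 560.

560


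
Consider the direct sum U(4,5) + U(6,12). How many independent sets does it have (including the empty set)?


For a direct sum, |I(M1+M2)| = |I(M1)| * |I(M2)|.
|I(U(4,5))| = sum C(5,k) for k=0..4 = 31.
|I(U(6,12))| = sum C(12,k) for k=0..6 = 2510.
Total = 31 * 2510 = 77810.

77810


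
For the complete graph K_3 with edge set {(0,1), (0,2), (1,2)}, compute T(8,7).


T(K_3; x,y) = x^2 + x + y.
T(8,7) = 64 + 8 + 7 = 79.

79


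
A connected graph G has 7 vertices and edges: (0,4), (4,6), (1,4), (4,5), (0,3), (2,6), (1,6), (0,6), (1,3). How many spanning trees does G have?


By Kirchhoff's matrix tree theorem, the number of spanning trees equals
the determinant of any cofactor of the Laplacian matrix L.
G has 7 vertices and 9 edges.
Computing the (6 x 6) cofactor determinant gives 24.

24


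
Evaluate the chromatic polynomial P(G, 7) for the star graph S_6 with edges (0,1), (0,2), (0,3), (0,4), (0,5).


P(tree, k) = k * (k-1)^(5) for any tree on 6 vertices.
P(7) = 7 * 6^5 = 7 * 7776 = 54432.

54432


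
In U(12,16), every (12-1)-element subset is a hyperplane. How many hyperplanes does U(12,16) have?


Hyperplanes of U(12,16) are flats of rank 11.
In a uniform matroid, these are exactly the (11)-element subsets.
Count = (16 choose 11) = 4368.

4368


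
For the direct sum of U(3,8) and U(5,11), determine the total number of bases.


Bases of a direct sum M1 + M2: |B| = |B(M1)| * |B(M2)|.
|B(U(3,8))| = C(8,3) = 56.
|B(U(5,11))| = C(11,5) = 462.
Total bases = 56 * 462 = 25872.

25872


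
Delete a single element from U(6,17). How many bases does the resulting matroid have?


Deleting e from U(6,17) gives U(6,16) since n > r.
Bases of U(6,16) = C(16,6) = 16! / (6! * 10!) = 8008.

8008


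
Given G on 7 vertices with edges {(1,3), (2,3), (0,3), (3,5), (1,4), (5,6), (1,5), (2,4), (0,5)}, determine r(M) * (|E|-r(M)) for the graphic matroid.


r(M) = |V| - c = 7 - 1 = 6.
nullity = |E| - r(M) = 9 - 6 = 3.
Product = 6 * 3 = 18.

18


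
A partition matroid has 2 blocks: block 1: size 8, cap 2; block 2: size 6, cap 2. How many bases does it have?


A basis picks exactly ci elements from block i.
Number of bases = product of C(|Si|, ci).
= C(8,2) * C(6,2)
= 28 * 15
= 420.

420


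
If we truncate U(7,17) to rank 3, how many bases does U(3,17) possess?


Truncating U(7,17) to rank 3 gives U(3,17).
Bases of U(3,17) are all 3-element subsets of 17 elements.
Number of bases = C(17,3) = 17! / (3! * 14!) = 680.

680


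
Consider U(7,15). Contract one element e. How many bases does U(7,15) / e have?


Contracting e from U(7,15) gives U(6,14).
Bases of U(6,14) = C(14,6) = 3003.

3003


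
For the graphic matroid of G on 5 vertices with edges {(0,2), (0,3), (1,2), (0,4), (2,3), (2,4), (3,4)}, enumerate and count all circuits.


A circuit in a graphic matroid = edge set of a simple cycle.
G has 5 vertices and 7 edges.
Enumerating all minimal edge subsets forming cycles...
Total circuits found: 7.

7


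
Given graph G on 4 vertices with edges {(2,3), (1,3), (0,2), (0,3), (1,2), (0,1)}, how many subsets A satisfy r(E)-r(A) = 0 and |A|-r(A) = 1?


R(x,y) = sum over A in 2^E of x^(r(E)-r(A)) * y^(|A|-r(A)).
G has 4 vertices, 6 edges. r(E) = 3.
Enumerate all 2^6 = 64 subsets.
Count subsets with r(E)-r(A)=0 and |A|-r(A)=1: 15.

15


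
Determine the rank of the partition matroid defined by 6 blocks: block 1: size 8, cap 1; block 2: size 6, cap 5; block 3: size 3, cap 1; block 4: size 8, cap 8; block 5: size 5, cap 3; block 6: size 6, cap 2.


Rank of a partition matroid = sum of min(|Si|, ci) for each block.
= min(8,1) + min(6,5) + min(3,1) + min(8,8) + min(5,3) + min(6,2)
= 1 + 5 + 1 + 8 + 3 + 2
= 20.

20


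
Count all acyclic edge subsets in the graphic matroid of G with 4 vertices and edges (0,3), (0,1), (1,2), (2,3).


An independent set in a graphic matroid is an acyclic edge subset.
G has 4 vertices and 4 edges.
Enumerate all 2^4 = 16 subsets, checking for acyclicity.
Total independent sets = 15.

15


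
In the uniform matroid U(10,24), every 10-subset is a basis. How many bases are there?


Bases of U(10,24) are all 10-element subsets of the 24-element ground set.
Number of bases = C(24,10).
C(24,10) = 24! / (10! * 14!) = 1961256.

1961256


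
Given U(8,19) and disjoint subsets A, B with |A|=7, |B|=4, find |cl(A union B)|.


|A union B| = 7 + 4 = 11 (disjoint).
In U(8,19), cl(S) = S if |S| < 8, else cl(S) = E.
Since 11 >= 8, cl(A union B) = E.
|cl(A union B)| = 19.

19


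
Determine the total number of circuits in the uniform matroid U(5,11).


In U(5,11), circuits are the (6)-element subsets.
Any set of 6 elements is dependent, and removing any one element gives
an independent set of size 5, so it is a minimal dependent set.
Number of circuits = (11 choose 6) = 462.

462


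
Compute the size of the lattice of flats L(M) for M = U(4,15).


Flats of U(4,15): every subset of size < 4 is a flat, plus E itself.
Count = C(15,0) + C(15,1) + C(15,2) + C(15,3) + 1
     = 1 + 15 + 105 + 455 + 1
     = 577.

577


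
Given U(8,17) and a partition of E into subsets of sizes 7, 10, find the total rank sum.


r(Ai) = min(|Ai|, 8) for each part.
Sum = min(7,8) + min(10,8)
    = 7 + 8
    = 15.

15


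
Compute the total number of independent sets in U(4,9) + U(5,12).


For a direct sum, |I(M1+M2)| = |I(M1)| * |I(M2)|.
|I(U(4,9))| = sum C(9,k) for k=0..4 = 256.
|I(U(5,12))| = sum C(12,k) for k=0..5 = 1586.
Total = 256 * 1586 = 406016.

406016


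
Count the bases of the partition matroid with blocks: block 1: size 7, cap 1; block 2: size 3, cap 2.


A basis picks exactly ci elements from block i.
Number of bases = product of C(|Si|, ci).
= C(7,1) * C(3,2)
= 7 * 3
= 21.

21


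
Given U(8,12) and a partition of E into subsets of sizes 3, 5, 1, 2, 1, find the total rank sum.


r(Ai) = min(|Ai|, 8) for each part.
Sum = min(3,8) + min(5,8) + min(1,8) + min(2,8) + min(1,8)
    = 3 + 5 + 1 + 2 + 1
    = 12.

12


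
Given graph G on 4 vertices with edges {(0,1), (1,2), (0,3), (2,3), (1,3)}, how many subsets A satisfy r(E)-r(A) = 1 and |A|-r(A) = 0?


R(x,y) = sum over A in 2^E of x^(r(E)-r(A)) * y^(|A|-r(A)).
G has 4 vertices, 5 edges. r(E) = 3.
Enumerate all 2^5 = 32 subsets.
Count subsets with r(E)-r(A)=1 and |A|-r(A)=0: 10.

10


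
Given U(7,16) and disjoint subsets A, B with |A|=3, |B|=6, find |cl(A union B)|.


|A union B| = 3 + 6 = 9 (disjoint).
In U(7,16), cl(S) = S if |S| < 7, else cl(S) = E.
Since 9 >= 7, cl(A union B) = E.
|cl(A union B)| = 16.

16


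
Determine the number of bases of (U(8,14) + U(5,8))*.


(M1+M2)* = M1* + M2*.
M1* = U(6,14), bases: C(14,6) = 3003.
M2* = U(3,8), bases: C(8,3) = 56.
|B(M*)| = 3003 * 56 = 168168.

168168


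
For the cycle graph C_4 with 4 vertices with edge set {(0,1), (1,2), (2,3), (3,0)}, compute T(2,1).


T(C_4; x,y) = x + x^2 + ... + x^(3) + y.
T(2,1) = 2^1 + 2^2 + 2^3 + 1
= 2 + 4 + 8 + 1
= 15.

15


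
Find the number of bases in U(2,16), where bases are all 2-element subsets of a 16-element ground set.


Bases of U(2,16) are all 2-element subsets of the 16-element ground set.
Number of bases = C(16,2).
C(16,2) = 16! / (2! * 14!) = 120.

120


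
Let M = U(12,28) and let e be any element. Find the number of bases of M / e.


Contracting e from U(12,28) gives U(11,27).
Bases of U(11,27) = (27 choose 11) = 13037895.

13037895


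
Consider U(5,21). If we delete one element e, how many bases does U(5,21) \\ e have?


Deleting e from U(5,21) gives U(5,20) since n > r.
Bases of U(5,20) = C(20,5) = 20! / (5! * 15!) = 15504.

15504


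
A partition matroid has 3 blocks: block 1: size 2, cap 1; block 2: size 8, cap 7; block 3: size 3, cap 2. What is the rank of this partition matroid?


Rank of a partition matroid = sum of min(|Si|, ci) for each block.
= min(2,1) + min(8,7) + min(3,2)
= 1 + 7 + 2
= 10.

10


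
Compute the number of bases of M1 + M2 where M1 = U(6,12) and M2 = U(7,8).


Bases of a direct sum M1 + M2: |B| = |B(M1)| * |B(M2)|.
|B(U(6,12))| = C(12,6) = 924.
|B(U(7,8))| = C(8,7) = 8.
Total bases = 924 * 8 = 7392.

7392


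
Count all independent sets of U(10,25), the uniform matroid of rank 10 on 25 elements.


Independent sets of U(10,25) are all subsets of size <= 10.
Count = (25 choose 0) + (25 choose 1) + (25 choose 2) + (25 choose 3) + (25 choose 4) + (25 choose 5) + (25 choose 6) + (25 choose 7) + (25 choose 8) + (25 choose 9) + (25 choose 10)
     = 1 + 25 + 300 + 2300 + 12650 + 53130 + 177100 + 480700 + 1081575 + 2042975 + 3268760
     = 7119516.

7119516


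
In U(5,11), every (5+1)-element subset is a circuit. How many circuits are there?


In U(5,11), circuits are the (6)-element subsets.
Any set of 6 elements is dependent, and removing any one element gives
an independent set of size 5, so it is a minimal dependent set.
Number of circuits = C(11,6) = 462.

462


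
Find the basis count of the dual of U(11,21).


The dual of U(r,n) is U(n-r, n) = U(10,21).
Bases of U(10,21) are all (10)-element subsets.
|B(M*)| = C(21,10) = 21! / (10! * 11!) = 352716.

352716


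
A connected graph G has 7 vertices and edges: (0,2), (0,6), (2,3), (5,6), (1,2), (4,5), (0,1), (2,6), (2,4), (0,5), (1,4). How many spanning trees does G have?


By Kirchhoff's matrix tree theorem, the number of spanning trees equals
the determinant of any cofactor of the Laplacian matrix L.
G has 7 vertices and 11 edges.
Computing the (6 x 6) cofactor determinant gives 130.

130


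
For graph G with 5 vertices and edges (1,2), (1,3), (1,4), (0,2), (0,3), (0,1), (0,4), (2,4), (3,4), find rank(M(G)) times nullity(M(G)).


r(M) = |V| - c = 5 - 1 = 4.
nullity = |E| - r(M) = 9 - 4 = 5.
Product = 4 * 5 = 20.

20


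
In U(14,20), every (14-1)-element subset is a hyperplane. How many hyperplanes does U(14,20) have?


Hyperplanes of U(14,20) are flats of rank 13.
In a uniform matroid, these are exactly the (13)-element subsets.
Count = (20 choose 13) = 77520.

77520


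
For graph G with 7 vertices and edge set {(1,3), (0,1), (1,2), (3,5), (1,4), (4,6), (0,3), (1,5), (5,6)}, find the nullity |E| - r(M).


Cycle rank (nullity) = |E| - r(M) = |E| - (|V| - c).
|E| = 9, |V| = 7, c = 1.
Nullity = 9 - (7 - 1) = 9 - 6 = 3.

3


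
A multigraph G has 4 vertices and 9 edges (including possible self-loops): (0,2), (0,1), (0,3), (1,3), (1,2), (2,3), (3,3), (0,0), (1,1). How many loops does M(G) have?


In a graphic matroid, a loop is a self-loop edge (u,u) with rank 0.
Examining all 9 edges for self-loops...
Self-loops found: (3,3), (0,0), (1,1)
Number of loops = 3.

3


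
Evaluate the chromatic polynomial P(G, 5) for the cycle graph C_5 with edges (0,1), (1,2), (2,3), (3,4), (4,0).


P(C_5, k) = (k-1)^5 + (-1)^5*(k-1).
P(5) = (4)^5 - 4
= 1024 - 4 = 1020.

1020


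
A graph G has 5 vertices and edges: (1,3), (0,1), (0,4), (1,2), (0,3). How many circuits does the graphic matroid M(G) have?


A circuit in a graphic matroid = edge set of a simple cycle.
G has 5 vertices and 5 edges.
Enumerating all minimal edge subsets forming cycles...
Total circuits found: 1.

1


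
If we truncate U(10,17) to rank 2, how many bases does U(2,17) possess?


Truncating U(10,17) to rank 2 gives U(2,17).
Bases of U(2,17) are all 2-element subsets of 17 elements.
Number of bases = C(17,2) = (17 * 16) / (1 * 2) = 136.

136


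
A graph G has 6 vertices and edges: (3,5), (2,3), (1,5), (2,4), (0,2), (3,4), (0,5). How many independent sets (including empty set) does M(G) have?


An independent set in a graphic matroid is an acyclic edge subset.
G has 6 vertices and 7 edges.
Enumerate all 2^7 = 128 subsets, checking for acyclicity.
Total independent sets = 104.

104


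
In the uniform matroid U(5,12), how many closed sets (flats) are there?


Flats of U(5,12): every subset of size < 5 is a flat, plus E itself.
Count = (12 choose 0) + (12 choose 1) + (12 choose 2) + (12 choose 3) + (12 choose 4) + 1
     = 1 + 12 + 66 + 220 + 495 + 1
     = 795.

795


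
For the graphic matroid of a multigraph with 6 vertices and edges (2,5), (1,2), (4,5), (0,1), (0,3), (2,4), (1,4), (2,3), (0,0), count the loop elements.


In a graphic matroid, a loop is a self-loop edge (u,u) with rank 0.
Examining all 9 edges for self-loops...
Self-loops found: (0,0)
Number of loops = 1.

1


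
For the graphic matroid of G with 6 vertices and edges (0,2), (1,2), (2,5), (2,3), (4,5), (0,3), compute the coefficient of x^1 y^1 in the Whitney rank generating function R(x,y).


R(x,y) = sum over A in 2^E of x^(r(E)-r(A)) * y^(|A|-r(A)).
G has 6 vertices, 6 edges. r(E) = 5.
Enumerate all 2^6 = 64 subsets.
Count subsets with r(E)-r(A)=1 and |A|-r(A)=1: 3.

3


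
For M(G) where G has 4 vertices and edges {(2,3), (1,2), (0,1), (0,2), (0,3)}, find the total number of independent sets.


An independent set in a graphic matroid is an acyclic edge subset.
G has 4 vertices and 5 edges.
Enumerate all 2^5 = 32 subsets, checking for acyclicity.
Total independent sets = 24.

24


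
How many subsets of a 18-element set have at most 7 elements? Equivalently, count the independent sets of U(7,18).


Independent sets of U(7,18) are all subsets of size <= 7.
Count = C(18,0) + C(18,1) + C(18,2) + C(18,3) + C(18,4) + C(18,5) + C(18,6) + C(18,7)
     = 1 + 18 + 153 + 816 + 3060 + 8568 + 18564 + 31824
     = 63004.

63004


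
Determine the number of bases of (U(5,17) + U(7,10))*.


(M1+M2)* = M1* + M2*.
M1* = U(12,17), bases: C(17,12) = 6188.
M2* = U(3,10), bases: C(10,3) = 120.
|B(M*)| = 6188 * 120 = 742560.

742560


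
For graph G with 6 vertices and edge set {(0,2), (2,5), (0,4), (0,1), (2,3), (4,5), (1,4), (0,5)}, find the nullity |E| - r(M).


Cycle rank (nullity) = |E| - r(M) = |E| - (|V| - c).
|E| = 8, |V| = 6, c = 1.
Nullity = 8 - (6 - 1) = 8 - 5 = 3.

3


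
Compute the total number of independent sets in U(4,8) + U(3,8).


For a direct sum, |I(M1+M2)| = |I(M1)| * |I(M2)|.
|I(U(4,8))| = sum C(8,k) for k=0..4 = 163.
|I(U(3,8))| = sum C(8,k) for k=0..3 = 93.
Total = 163 * 93 = 15159.

15159


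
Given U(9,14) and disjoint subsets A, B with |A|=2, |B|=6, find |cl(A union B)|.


|A union B| = 2 + 6 = 8 (disjoint).
In U(9,14), cl(S) = S if |S| < 9, else cl(S) = E.
Since 8 < 9, cl(A union B) = A union B.
|cl(A union B)| = 8.

8


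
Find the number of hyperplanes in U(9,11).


Hyperplanes of U(9,11) are flats of rank 8.
In a uniform matroid, these are exactly the (8)-element subsets.
Count = C(11,8) = 11! / (8! * 3!) = 165.

165


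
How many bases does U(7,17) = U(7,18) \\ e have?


Deleting e from U(7,18) gives U(7,17) since n > r.
Bases of U(7,17) = C(17,7) = 17! / (7! * 10!) = 19448.

19448


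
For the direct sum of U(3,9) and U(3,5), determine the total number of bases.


Bases of a direct sum M1 + M2: |B| = |B(M1)| * |B(M2)|.
|B(U(3,9))| = C(9,3) = 84.
|B(U(3,5))| = C(5,3) = 10.
Total bases = 84 * 10 = 840.

840


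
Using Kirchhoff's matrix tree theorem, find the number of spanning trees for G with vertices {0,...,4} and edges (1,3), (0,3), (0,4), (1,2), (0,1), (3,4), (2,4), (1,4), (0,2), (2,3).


By Kirchhoff's matrix tree theorem, the number of spanning trees equals
the determinant of any cofactor of the Laplacian matrix L.
G has 5 vertices and 10 edges.
Computing the (4 x 4) cofactor determinant gives 125.

125


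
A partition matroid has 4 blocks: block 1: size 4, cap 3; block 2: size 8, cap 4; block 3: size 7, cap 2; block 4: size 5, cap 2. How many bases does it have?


A basis picks exactly ci elements from block i.
Number of bases = product of C(|Si|, ci).
= C(4,3) * C(8,4) * C(7,2) * C(5,2)
= 4 * 70 * 21 * 10
= 58800.

58800
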